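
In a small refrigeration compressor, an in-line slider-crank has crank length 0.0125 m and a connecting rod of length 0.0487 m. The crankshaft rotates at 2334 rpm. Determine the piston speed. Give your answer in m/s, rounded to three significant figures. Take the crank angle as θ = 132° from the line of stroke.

1.87

ω = 2π·2334/60 = 244.4 rad/s
For an in-line slider-crank, x = r cosθ + √(L² − r² sin²θ), so v = −rω sinθ·[1 + r cosθ/√(L² − r² sin²θ)].
With r = 0.0125 m, L = 0.0487 m, θ = 132°: √(L² − r² sin²θ) = 0.047806 m.
v = −0.0125·244.4·0.74314·[1 + 0.0125·-0.66913/0.047806] = -1.8732 m/s.
|v| = 1.8732 m/s.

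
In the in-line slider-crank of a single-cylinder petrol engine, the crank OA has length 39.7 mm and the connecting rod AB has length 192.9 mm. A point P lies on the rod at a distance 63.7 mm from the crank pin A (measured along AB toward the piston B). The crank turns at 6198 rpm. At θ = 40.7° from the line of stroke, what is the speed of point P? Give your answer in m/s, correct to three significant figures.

ω = 649.1 rad/s.  Crank-pin speed |V_A| = rω = 25.767 m/s, perpendicular to OA.
Rod angle: sinφ = −(r/L) sinθ ⇒ φ = -7.713°; ω_rod = −rω cosθ/√(L²−r²sin²θ) = -102.2 rad/s.
V_P = V_A + ω_rod × AP, with AP = 0.0637 m along the rod.
Components: V_Px = −rω sinθ − a·ω_rod·sinφ = -17.677 m/s;  V_Py = rω cosθ + a·ω_rod·cosφ = +13.084 m/s.
|V_P| = √(V_Px² + V_Py²) = 21.992 m/s.

22.0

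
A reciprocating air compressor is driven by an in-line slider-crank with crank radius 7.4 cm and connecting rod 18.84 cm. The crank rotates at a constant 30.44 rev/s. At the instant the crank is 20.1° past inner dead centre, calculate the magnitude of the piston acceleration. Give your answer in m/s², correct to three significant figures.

ω = 2π·30.4 = 191.3 rad/s
x(θ) = r cosθ + √(L² − r² sin²θ); with ω constant, a = ω²·d²x/dθ².
d²x/dθ² = −r cosθ − r²(cos2θ)/√u − r⁴ sin²2θ/(4u^{3/2}),  u = L² − r² sin²θ = 0.0348478 m².
Substituting r = 0.074 m, L = 0.1884 m, θ = 20.1°: d²x/dθ² = -0.092378 m.
a = ω²·d²x/dθ² = (191.3)²·(-0.092378) = -3379.2 m/s²;  |a| = 3379.2 m/s².

3380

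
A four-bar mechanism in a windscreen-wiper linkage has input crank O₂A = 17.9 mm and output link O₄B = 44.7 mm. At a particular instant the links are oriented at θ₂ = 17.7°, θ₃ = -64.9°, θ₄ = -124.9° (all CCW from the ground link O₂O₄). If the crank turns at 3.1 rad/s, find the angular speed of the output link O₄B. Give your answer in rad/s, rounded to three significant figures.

ω₂ = 3.1 rad/s
Differentiating the loop-closure r₂e^{iθ₂}+r₃e^{iθ₃}=r₁+r₄e^{iθ₄} gives r₂ω₂e^{iθ₂}+r₃ω₃e^{iθ₃}=r₄ω₄e^{iθ₄}.
Eliminating the other unknown: ω₄ = r₂ω₂ sin(θ₂−θ₃) / [r₄ sin(θ₄−θ₃)].
Numerator sine = +0.99167; denominator sine = -0.86603.
Result = 0.0179·3.1·(+0.99167) / (0.0447·(-0.86603)) = -1.4215 rad/s; magnitude 1.4215 rad/s.

1.42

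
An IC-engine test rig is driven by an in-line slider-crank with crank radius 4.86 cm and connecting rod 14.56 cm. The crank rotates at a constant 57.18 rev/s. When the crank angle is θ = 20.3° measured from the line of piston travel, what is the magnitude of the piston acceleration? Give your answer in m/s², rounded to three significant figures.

ω = 2π·57.2 = 359.3 rad/s
x(θ) = r cosθ + √(L² − r² sin²θ); with ω constant, a = ω²·d²x/dθ².
d²x/dθ² = −r cosθ − r²(cos2θ)/√u − r⁴ sin²2θ/(4u^{3/2}),  u = L² − r² sin²θ = 0.0209151 m².
Substituting r = 0.0486 m, L = 0.1456 m, θ = 20.3°: d²x/dθ² = -0.058177 m.
a = ω²·d²x/dθ² = (359.3)²·(-0.058177) = -7509.3 m/s²;  |a| = 7509.3 m/s².

7510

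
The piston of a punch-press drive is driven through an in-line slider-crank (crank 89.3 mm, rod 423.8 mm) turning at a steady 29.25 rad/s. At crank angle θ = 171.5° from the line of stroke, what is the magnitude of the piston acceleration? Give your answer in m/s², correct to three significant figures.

60.1

ω = 29.25 rad/s
x(θ) = r cosθ + √(L² − r² sin²θ); with ω constant, a = ω²·d²x/dθ².
d²x/dθ² = −r cosθ − r²(cos2θ)/√u − r⁴ sin²2θ/(4u^{3/2}),  u = L² − r² sin²θ = 0.179432 m².
Substituting r = 0.0893 m, L = 0.4238 m, θ = 171.5°: d²x/dθ² = +0.070298 m.
a = ω²·d²x/dθ² = (29.25)²·(+0.070298) = +60.144 m/s²;  |a| = 60.144 m/s².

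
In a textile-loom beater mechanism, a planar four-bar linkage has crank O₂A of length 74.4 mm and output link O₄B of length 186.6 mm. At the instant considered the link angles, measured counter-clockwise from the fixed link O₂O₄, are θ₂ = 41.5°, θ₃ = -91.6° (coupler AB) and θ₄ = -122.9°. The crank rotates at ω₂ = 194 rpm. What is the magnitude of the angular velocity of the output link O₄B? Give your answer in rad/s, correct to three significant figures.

11.4

ω₂ = 20.32 rad/s (from 194 rpm).
Differentiating the loop-closure r₂e^{iθ₂}+r₃e^{iθ₃}=r₁+r₄e^{iθ₄} gives r₂ω₂e^{iθ₂}+r₃ω₃e^{iθ₃}=r₄ω₄e^{iθ₄}.
Eliminating the other unknown: ω₄ = r₂ω₂ sin(θ₂−θ₃) / [r₄ sin(θ₄−θ₃)].
Numerator sine = +0.73016; denominator sine = -0.51952.
Result = 0.0744·20.32·(+0.73016) / (0.1866·(-0.51952)) = -11.384 rad/s; magnitude 11.384 rad/s.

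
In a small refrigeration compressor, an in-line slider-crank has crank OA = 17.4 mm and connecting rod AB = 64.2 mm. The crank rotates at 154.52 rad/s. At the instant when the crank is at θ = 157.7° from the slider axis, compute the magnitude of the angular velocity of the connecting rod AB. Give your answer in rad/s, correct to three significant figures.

39.0

ω = 154.5 rad/s
The rod makes angle φ with the slider axis where L sinφ = r sinθ; differentiating, L cosφ·φ̇ = r ω cosθ.
L cosφ = √(L² − r² sin²θ) = 0.06386 m.
|ω_rod| = r ω |cosθ| / √(L² − r² sin²θ) = 0.0174·154.5·0.92521/0.06386 = 38.954 rad/s.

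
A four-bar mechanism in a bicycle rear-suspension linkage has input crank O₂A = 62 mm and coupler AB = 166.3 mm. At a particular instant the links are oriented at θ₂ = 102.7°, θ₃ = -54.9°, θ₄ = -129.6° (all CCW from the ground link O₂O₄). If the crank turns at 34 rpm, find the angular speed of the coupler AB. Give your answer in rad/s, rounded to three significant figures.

1.09

ω₂ = 3.56 rad/s (from 34 rpm).
Differentiating the loop-closure r₂e^{iθ₂}+r₃e^{iθ₃}=r₁+r₄e^{iθ₄} gives r₂ω₂e^{iθ₂}+r₃ω₃e^{iθ₃}=r₄ω₄e^{iθ₄}.
Eliminating the other unknown: ω₃ = r₂ω₂ sin(θ₄−θ₂) / [r₃ sin(θ₃−θ₄)].
Numerator sine = +0.79122; denominator sine = +0.96456.
Result = 0.062·3.56·(+0.79122) / (0.1663·(+0.96456)) = +1.0889 rad/s; magnitude 1.0889 rad/s.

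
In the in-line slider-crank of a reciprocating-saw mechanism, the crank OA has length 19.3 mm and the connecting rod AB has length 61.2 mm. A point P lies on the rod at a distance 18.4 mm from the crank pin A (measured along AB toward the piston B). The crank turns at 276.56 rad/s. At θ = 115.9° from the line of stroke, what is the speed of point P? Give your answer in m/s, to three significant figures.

ω = 276.6 rad/s.  Crank-pin speed |V_A| = rω = 5.3376 m/s, perpendicular to OA.
Rod angle: sinφ = −(r/L) sinθ ⇒ φ = -16.480°; ω_rod = −rω cosθ/√(L²−r²sin²θ) = +39.728 rad/s.
V_P = V_A + ω_rod × AP, with AP = 0.0184 m along the rod.
Components: V_Px = −rω sinθ − a·ω_rod·sinφ = -4.5941 m/s;  V_Py = rω cosθ + a·ω_rod·cosφ = -1.6305 m/s.
|V_P| = √(V_Px² + V_Py²) = 4.8749 m/s.

4.87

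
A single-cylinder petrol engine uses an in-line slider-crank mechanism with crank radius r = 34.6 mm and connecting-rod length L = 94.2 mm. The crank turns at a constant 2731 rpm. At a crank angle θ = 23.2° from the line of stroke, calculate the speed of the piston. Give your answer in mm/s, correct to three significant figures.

5230

ω = 2π·2731/60 = 286 rad/s
For an in-line slider-crank, x = r cosθ + √(L² − r² sin²θ), so v = −rω sinθ·[1 + r cosθ/√(L² − r² sin²θ)].
With r = 0.0346 m, L = 0.0942 m, θ = 23.2°: √(L² − r² sin²θ) = 0.093209 m.
v = −0.0346·286·0.39394·[1 + 0.0346·0.91914/0.093209] = -5.2282 m/s.
|v| = 5.2282 m/s = 5228.2 mm/s.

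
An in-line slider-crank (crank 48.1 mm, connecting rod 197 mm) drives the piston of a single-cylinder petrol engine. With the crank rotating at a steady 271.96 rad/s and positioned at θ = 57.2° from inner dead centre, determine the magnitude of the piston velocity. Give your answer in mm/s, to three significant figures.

12500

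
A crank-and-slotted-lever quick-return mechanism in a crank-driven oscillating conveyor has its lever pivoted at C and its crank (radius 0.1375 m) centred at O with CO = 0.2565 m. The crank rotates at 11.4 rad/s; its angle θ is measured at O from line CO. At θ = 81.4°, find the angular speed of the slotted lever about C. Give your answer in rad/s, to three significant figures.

ω = 11.4 rad/s
Crank pin A relative to C: A = (d + r cosθ, r sinθ); lever angle φ = atan2(r sinθ, d + r cosθ).
Differentiating tanφ: φ̇ = rω(d cosθ + r)/(d² + r² + 2dr cosθ).
d² + r² + 2dr cosθ = |CA|² = 0.0952463 m²;  d cosθ + r = +0.17586 m.
|ω_lever| = |0.1375·11.4·+0.17586| / 0.0952463 = 2.8941 rad/s.

2.89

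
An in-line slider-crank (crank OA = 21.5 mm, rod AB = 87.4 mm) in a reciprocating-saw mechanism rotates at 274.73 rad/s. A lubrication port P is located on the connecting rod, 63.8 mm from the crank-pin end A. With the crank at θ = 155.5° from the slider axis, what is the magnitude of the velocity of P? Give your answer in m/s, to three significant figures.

ω = 274.7 rad/s.  Crank-pin speed |V_A| = rω = 5.9067 m/s, perpendicular to OA.
Rod angle: sinφ = −(r/L) sinθ ⇒ φ = -5.855°; ω_rod = −rω cosθ/√(L²−r²sin²θ) = +61.82 rad/s.
V_P = V_A + ω_rod × AP, with AP = 0.0638 m along the rod.
Components: V_Px = −rω sinθ − a·ω_rod·sinφ = -2.0471 m/s;  V_Py = rω cosθ + a·ω_rod·cosφ = -1.4513 m/s.
|V_P| = √(V_Px² + V_Py²) = 2.5094 m/s.

2.51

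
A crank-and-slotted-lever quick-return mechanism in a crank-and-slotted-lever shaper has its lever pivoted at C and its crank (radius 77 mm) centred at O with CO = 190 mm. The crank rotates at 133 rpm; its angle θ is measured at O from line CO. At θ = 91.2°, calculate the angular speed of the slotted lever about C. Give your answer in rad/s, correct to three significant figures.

ω = 13.93 rad/s (from 133 rpm).
Crank pin A relative to C: A = (d + r cosθ, r sinθ); lever angle φ = atan2(r sinθ, d + r cosθ).
Differentiating tanφ: φ̇ = rω(d cosθ + r)/(d² + r² + 2dr cosθ).
d² + r² + 2dr cosθ = |CA|² = 0.0414162 m²;  d cosθ + r = +0.073021 m.
|ω_lever| = |0.077·13.93·+0.073021| / 0.0414162 = 1.8908 rad/s.

1.89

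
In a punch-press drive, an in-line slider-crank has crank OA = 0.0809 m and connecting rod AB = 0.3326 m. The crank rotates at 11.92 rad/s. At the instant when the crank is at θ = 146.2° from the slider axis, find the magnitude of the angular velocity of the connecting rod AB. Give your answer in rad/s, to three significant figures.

2.43

ω = 11.92 rad/s
The rod makes angle φ with the slider axis where L sinφ = r sinθ; differentiating, L cosφ·φ̇ = r ω cosθ.
L cosφ = √(L² − r² sin²θ) = 0.32954 m.
|ω_rod| = r ω |cosθ| / √(L² − r² sin²θ) = 0.0809·11.92·0.83098/0.32954 = 2.4317 rad/s.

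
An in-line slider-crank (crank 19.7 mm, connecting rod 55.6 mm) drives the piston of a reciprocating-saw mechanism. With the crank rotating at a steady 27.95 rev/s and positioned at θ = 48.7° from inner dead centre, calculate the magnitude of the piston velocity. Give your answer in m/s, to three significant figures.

3.23

ω = 2π·27.9 = 175.6 rad/s
For an in-line slider-crank, x = r cosθ + √(L² − r² sin²θ), so v = −rω sinθ·[1 + r cosθ/√(L² − r² sin²θ)].
With r = 0.0197 m, L = 0.0556 m, θ = 48.7°: √(L² − r² sin²θ) = 0.053594 m.
v = −0.0197·175.6·0.75126·[1 + 0.0197·0.66000/0.053594] = -3.2296 m/s.
|v| = 3.2296 m/s.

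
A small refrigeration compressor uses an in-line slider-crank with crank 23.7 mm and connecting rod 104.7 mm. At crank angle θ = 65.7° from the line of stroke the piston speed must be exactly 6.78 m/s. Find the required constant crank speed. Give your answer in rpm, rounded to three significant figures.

2740

For an in-line slider-crank, |v_piston| = rω|sinθ|·[1 + r cosθ/√(L² − r² sin²θ)].
With r = 0.0237 m, L = 0.1047 m, θ = 65.7°: the bracketed kinematic factor |dx/dθ| = 0.023657 m.
ω = v/|dx/dθ| = 6.78/0.023657 = 286.6 rad/s.
N = 60ω/(2π) = 2736.8 rpm.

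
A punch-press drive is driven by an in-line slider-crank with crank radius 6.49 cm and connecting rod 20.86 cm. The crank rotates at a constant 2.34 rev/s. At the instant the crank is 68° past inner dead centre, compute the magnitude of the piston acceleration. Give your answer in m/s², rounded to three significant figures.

2.03

ω = 2π·2.34 = 14.7 rad/s
x(θ) = r cosθ + √(L² − r² sin²θ); with ω constant, a = ω²·d²x/dθ².
d²x/dθ² = −r cosθ − r²(cos2θ)/√u − r⁴ sin²2θ/(4u^{3/2}),  u = L² − r² sin²θ = 0.039893 m².
Substituting r = 0.0649 m, L = 0.2086 m, θ = 68°: d²x/dθ² = -0.0094109 m.
a = ω²·d²x/dθ² = (14.7)²·(-0.0094109) = -2.0343 m/s²;  |a| = 2.0343 m/s².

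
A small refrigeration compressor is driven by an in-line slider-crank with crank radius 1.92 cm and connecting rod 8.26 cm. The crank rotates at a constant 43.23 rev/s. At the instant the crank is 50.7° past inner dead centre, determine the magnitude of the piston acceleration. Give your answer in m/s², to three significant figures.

ω = 2π·43.2 = 271.6 rad/s
x(θ) = r cosθ + √(L² − r² sin²θ); with ω constant, a = ω²·d²x/dθ².
d²x/dθ² = −r cosθ − r²(cos2θ)/√u − r⁴ sin²2θ/(4u^{3/2}),  u = L² − r² sin²θ = 0.00660201 m².
Substituting r = 0.0192 m, L = 0.0826 m, θ = 50.7°: d²x/dθ² = -0.011325 m.
a = ω²·d²x/dθ² = (271.6)²·(-0.011325) = -835.54 m/s²;  |a| = 835.54 m/s².

836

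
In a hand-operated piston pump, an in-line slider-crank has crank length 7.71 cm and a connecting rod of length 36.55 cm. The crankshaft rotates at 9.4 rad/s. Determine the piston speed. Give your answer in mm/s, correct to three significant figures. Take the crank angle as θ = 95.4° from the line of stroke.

707

ω = 9.4 rad/s
For an in-line slider-crank, x = r cosθ + √(L² − r² sin²θ), so v = −rω sinθ·[1 + r cosθ/√(L² − r² sin²θ)].
With r = 0.0771 m, L = 0.3655 m, θ = 95.4°: √(L² − r² sin²θ) = 0.35735 m.
v = −0.0771·9.4·0.99556·[1 + 0.0771·-0.09411/0.35735] = -0.70687 m/s.
|v| = 0.70687 m/s = 706.87 mm/s.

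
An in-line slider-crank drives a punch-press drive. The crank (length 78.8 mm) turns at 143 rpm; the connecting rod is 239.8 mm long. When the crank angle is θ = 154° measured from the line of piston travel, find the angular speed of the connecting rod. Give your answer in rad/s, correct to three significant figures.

4.47

ω = 14.97 rad/s (converted from 143 rpm).
The rod makes angle φ with the slider axis where L sinφ = r sinθ; differentiating, L cosφ·φ̇ = r ω cosθ.
L cosφ = √(L² − r² sin²θ) = 0.2373 m.
|ω_rod| = r ω |cosθ| / √(L² − r² sin²θ) = 0.0788·14.97·0.89879/0.2373 = 4.4695 rad/s.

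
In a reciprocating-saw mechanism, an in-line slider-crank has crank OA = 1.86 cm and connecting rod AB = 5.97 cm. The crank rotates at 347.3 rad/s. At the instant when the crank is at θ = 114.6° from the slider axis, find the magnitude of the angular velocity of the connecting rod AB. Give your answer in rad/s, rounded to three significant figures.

47.0

ω = 347.3 rad/s
The rod makes angle φ with the slider axis where L sinφ = r sinθ; differentiating, L cosφ·φ̇ = r ω cosθ.
L cosφ = √(L² − r² sin²θ) = 0.057255 m.
|ω_rod| = r ω |cosθ| / √(L² − r² sin²θ) = 0.0186·347.3·0.41628/0.057255 = 46.967 rad/s.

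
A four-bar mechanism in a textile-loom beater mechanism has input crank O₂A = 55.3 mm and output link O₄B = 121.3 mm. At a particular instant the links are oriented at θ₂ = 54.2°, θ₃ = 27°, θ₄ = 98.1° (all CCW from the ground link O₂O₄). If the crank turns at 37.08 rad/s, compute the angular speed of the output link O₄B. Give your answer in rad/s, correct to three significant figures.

8.17

ω₂ = 37.08 rad/s
Differentiating the loop-closure r₂e^{iθ₂}+r₃e^{iθ₃}=r₁+r₄e^{iθ₄} gives r₂ω₂e^{iθ₂}+r₃ω₃e^{iθ₃}=r₄ω₄e^{iθ₄}.
Eliminating the other unknown: ω₄ = r₂ω₂ sin(θ₂−θ₃) / [r₄ sin(θ₄−θ₃)].
Numerator sine = +0.45710; denominator sine = +0.94609.
Result = 0.0553·37.08·(+0.45710) / (0.1213·(+0.94609)) = +8.1674 rad/s; magnitude 8.1674 rad/s.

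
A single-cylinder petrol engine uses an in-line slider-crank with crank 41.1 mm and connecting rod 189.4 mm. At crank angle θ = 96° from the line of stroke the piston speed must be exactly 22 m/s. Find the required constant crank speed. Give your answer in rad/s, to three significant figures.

551

For an in-line slider-crank, |v_piston| = rω|sinθ|·[1 + r cosθ/√(L² − r² sin²θ)].
With r = 0.0411 m, L = 0.1894 m, θ = 96°: the bracketed kinematic factor |dx/dθ| = 0.039925 m.
ω = v/|dx/dθ| = 22/0.039925 = 551.03 rad/s.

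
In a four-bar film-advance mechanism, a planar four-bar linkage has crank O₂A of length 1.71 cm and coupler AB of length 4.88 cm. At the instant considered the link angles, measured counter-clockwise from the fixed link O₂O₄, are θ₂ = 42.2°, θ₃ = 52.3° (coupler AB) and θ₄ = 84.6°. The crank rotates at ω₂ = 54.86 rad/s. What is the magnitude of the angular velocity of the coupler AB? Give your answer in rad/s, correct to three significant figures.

ω₂ = 54.86 rad/s
Differentiating the loop-closure r₂e^{iθ₂}+r₃e^{iθ₃}=r₁+r₄e^{iθ₄} gives r₂ω₂e^{iθ₂}+r₃ω₃e^{iθ₃}=r₄ω₄e^{iθ₄}.
Eliminating the other unknown: ω₃ = r₂ω₂ sin(θ₄−θ₂) / [r₃ sin(θ₃−θ₄)].
Numerator sine = +0.67430; denominator sine = -0.53435.
Result = 0.0171·54.86·(+0.67430) / (0.0488·(-0.53435)) = -24.258 rad/s; magnitude 24.258 rad/s.

24.3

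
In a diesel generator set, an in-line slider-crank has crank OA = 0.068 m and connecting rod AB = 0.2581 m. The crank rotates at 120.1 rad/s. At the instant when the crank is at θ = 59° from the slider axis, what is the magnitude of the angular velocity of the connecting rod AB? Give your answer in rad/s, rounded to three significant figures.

16.7

ω = 120.1 rad/s
The rod makes angle φ with the slider axis where L sinφ = r sinθ; differentiating, L cosφ·φ̇ = r ω cosθ.
L cosφ = √(L² − r² sin²θ) = 0.25143 m.
|ω_rod| = r ω |cosθ| / √(L² − r² sin²θ) = 0.068·120.1·0.51504/0.25143 = 16.729 rad/s.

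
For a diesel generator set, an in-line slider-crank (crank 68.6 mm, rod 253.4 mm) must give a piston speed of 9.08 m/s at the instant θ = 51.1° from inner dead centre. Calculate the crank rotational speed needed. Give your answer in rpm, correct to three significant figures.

For an in-line slider-crank, |v_piston| = rω|sinθ|·[1 + r cosθ/√(L² − r² sin²θ)].
With r = 0.0686 m, L = 0.2534 m, θ = 51.1°: the bracketed kinematic factor |dx/dθ| = 0.062672 m.
ω = v/|dx/dθ| = 9.08/0.062672 = 144.88 rad/s.
N = 60ω/(2π) = 1383.5 rpm.

1380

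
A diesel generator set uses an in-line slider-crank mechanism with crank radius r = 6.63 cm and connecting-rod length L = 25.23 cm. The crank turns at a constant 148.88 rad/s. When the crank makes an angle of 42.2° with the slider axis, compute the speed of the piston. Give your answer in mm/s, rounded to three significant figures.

7940

ω = 148.9 rad/s
For an in-line slider-crank, x = r cosθ + √(L² − r² sin²θ), so v = −rω sinθ·[1 + r cosθ/√(L² − r² sin²θ)].
With r = 0.0663 m, L = 0.2523 m, θ = 42.2°: √(L² − r² sin²θ) = 0.24834 m.
v = −0.0663·148.9·0.67172·[1 + 0.0663·0.74080/0.24834] = -7.9417 m/s.
|v| = 7.9417 m/s = 7941.7 mm/s.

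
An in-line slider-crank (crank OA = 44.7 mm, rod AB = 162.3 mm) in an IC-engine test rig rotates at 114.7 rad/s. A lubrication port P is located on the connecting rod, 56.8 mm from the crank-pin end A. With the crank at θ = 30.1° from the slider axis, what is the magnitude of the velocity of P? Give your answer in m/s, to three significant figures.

ω = 114.7 rad/s.  Crank-pin speed |V_A| = rω = 5.1271 m/s, perpendicular to OA.
Rod angle: sinφ = −(r/L) sinθ ⇒ φ = -7.939°; ω_rod = −rω cosθ/√(L²−r²sin²θ) = -27.595 rad/s.
V_P = V_A + ω_rod × AP, with AP = 0.0568 m along the rod.
Components: V_Px = −rω sinθ − a·ω_rod·sinφ = -2.7878 m/s;  V_Py = rω cosθ + a·ω_rod·cosφ = +2.8833 m/s.
|V_P| = √(V_Px² + V_Py²) = 4.0107 m/s.

4.01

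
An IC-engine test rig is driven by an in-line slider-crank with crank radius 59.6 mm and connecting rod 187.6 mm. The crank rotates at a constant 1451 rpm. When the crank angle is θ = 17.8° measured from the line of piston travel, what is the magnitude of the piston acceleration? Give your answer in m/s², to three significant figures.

1670

ω = 2π·1451/60 = 151.9 rad/s
x(θ) = r cosθ + √(L² − r² sin²θ); with ω constant, a = ω²·d²x/dθ².
d²x/dθ² = −r cosθ − r²(cos2θ)/√u − r⁴ sin²2θ/(4u^{3/2}),  u = L² − r² sin²θ = 0.0348618 m².
Substituting r = 0.0596 m, L = 0.1876 m, θ = 17.8°: d²x/dθ² = -0.07238 m.
a = ω²·d²x/dθ² = (151.9)²·(-0.07238) = -1671.1 m/s²;  |a| = 1671.1 m/s².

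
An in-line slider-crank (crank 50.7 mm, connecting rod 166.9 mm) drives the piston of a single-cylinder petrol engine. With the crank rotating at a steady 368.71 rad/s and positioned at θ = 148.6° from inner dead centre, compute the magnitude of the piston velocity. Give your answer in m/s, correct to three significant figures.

ω = 368.7 rad/s
For an in-line slider-crank, x = r cosθ + √(L² − r² sin²θ), so v = −rω sinθ·[1 + r cosθ/√(L² − r² sin²θ)].
With r = 0.0507 m, L = 0.1669 m, θ = 148.6°: √(L² − r² sin²θ) = 0.1648 m.
v = −0.0507·368.7·0.52101·[1 + 0.0507·-0.85355/0.1648] = -7.182 m/s.
|v| = 7.182 m/s.

7.18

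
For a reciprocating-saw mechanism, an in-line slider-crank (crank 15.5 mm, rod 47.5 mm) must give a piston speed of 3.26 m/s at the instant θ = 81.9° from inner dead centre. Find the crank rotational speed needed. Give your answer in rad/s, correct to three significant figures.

203

For an in-line slider-crank, |v_piston| = rω|sinθ|·[1 + r cosθ/√(L² − r² sin²θ)].
With r = 0.0155 m, L = 0.0475 m, θ = 81.9°: the bracketed kinematic factor |dx/dθ| = 0.016091 m.
ω = v/|dx/dθ| = 3.26/0.016091 = 202.6 rad/s.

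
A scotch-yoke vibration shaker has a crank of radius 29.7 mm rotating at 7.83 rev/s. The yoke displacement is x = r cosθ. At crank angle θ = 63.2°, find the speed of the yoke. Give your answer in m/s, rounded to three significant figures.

ω = 49.2 rad/s (from 7.83 rev/s).
x = r cosθ ⇒ ẋ = −rω sinθ.
|v| = rω|sinθ| = 0.0297·49.2·|sin 63.2°| = 1.3042 m/s.

1.30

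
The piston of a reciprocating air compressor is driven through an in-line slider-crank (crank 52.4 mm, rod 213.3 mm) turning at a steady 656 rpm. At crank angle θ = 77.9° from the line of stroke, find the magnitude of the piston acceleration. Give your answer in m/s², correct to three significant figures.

ω = 2π·656/60 = 68.7 rad/s
x(θ) = r cosθ + √(L² − r² sin²θ); with ω constant, a = ω²·d²x/dθ².
d²x/dθ² = −r cosθ − r²(cos2θ)/√u − r⁴ sin²2θ/(4u^{3/2}),  u = L² − r² sin²θ = 0.0428718 m².
Substituting r = 0.0524 m, L = 0.2133 m, θ = 77.9°: d²x/dθ² = +0.0010759 m.
a = ω²·d²x/dθ² = (68.7)²·(+0.0010759) = +5.0776 m/s²;  |a| = 5.0776 m/s².

5.08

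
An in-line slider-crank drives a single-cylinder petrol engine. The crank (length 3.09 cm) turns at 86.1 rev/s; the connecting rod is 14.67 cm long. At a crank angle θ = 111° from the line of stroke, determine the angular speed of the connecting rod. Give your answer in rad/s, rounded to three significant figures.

ω = 541 rad/s (converted from 86.1 rev/s).
The rod makes angle φ with the slider axis where L sinφ = r sinθ; differentiating, L cosφ·φ̇ = r ω cosθ.
L cosφ = √(L² − r² sin²θ) = 0.14384 m.
|ω_rod| = r ω |cosθ| / √(L² − r² sin²θ) = 0.0309·541·0.35837/0.14384 = 41.649 rad/s.

41.6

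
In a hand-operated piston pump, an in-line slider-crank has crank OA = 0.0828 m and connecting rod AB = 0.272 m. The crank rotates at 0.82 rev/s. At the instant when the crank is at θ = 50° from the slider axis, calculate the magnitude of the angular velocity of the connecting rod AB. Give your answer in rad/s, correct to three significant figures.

1.04

ω = 5.152 rad/s (converted from 0.82 rev/s).
The rod makes angle φ with the slider axis where L sinφ = r sinθ; differentiating, L cosφ·φ̇ = r ω cosθ.
L cosφ = √(L² − r² sin²θ) = 0.2645 m.
|ω_rod| = r ω |cosθ| / √(L² − r² sin²θ) = 0.0828·5.152·0.64279/0.2645 = 1.0367 rad/s.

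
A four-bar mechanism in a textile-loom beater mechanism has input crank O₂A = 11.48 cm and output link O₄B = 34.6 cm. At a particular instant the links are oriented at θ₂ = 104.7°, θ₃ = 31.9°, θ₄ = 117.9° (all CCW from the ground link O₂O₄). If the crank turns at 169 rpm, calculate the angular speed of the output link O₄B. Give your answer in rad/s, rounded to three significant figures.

5.62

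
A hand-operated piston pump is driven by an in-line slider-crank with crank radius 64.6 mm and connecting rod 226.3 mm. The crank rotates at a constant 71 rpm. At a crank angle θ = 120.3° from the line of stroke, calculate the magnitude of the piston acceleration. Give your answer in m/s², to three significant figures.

ω = 2π·71/60 = 7.435 rad/s
x(θ) = r cosθ + √(L² − r² sin²θ); with ω constant, a = ω²·d²x/dθ².
d²x/dθ² = −r cosθ − r²(cos2θ)/√u − r⁴ sin²2θ/(4u^{3/2}),  u = L² − r² sin²θ = 0.0481008 m².
Substituting r = 0.0646 m, L = 0.2263 m, θ = 120.3°: d²x/dθ² = +0.04162 m.
a = ω²·d²x/dθ² = (7.435)²·(+0.04162) = +2.3008 m/s²;  |a| = 2.3008 m/s².

2.30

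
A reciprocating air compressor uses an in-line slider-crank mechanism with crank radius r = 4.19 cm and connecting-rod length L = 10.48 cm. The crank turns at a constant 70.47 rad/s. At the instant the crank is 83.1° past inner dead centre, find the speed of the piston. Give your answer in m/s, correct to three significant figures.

ω = 70.47 rad/s
For an in-line slider-crank, x = r cosθ + √(L² − r² sin²θ), so v = −rω sinθ·[1 + r cosθ/√(L² − r² sin²θ)].
With r = 0.0419 m, L = 0.1048 m, θ = 83.1°: √(L² − r² sin²θ) = 0.096191 m.
v = −0.0419·70.47·0.99276·[1 + 0.0419·0.12014/0.096191] = -3.0847 m/s.
|v| = 3.0847 m/s.

3.08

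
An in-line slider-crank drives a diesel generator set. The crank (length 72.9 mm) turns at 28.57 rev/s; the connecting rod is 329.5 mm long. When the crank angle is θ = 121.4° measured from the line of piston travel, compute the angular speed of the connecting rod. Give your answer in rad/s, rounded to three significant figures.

21.1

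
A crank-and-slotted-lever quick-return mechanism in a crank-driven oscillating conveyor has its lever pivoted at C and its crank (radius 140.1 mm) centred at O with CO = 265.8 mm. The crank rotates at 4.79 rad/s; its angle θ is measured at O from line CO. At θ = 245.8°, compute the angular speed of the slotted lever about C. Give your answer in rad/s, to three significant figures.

ω = 4.79 rad/s
Crank pin A relative to C: A = (d + r cosθ, r sinθ); lever angle φ = atan2(r sinθ, d + r cosθ).
Differentiating tanφ: φ̇ = rω(d cosθ + r)/(d² + r² + 2dr cosθ).
d² + r² + 2dr cosθ = |CA|² = 0.0597477 m²;  d cosθ + r = +0.031142 m.
|ω_lever| = |0.1401·4.79·+0.031142| / 0.0597477 = 0.34979 rad/s.

0.350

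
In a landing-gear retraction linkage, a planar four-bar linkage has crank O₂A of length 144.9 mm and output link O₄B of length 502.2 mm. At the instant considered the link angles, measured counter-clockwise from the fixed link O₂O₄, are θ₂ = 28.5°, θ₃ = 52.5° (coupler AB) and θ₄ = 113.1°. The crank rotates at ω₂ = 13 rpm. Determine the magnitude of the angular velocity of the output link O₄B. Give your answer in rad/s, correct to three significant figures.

0.183

ω₂ = 1.361 rad/s (from 13 rpm).
Differentiating the loop-closure r₂e^{iθ₂}+r₃e^{iθ₃}=r₁+r₄e^{iθ₄} gives r₂ω₂e^{iθ₂}+r₃ω₃e^{iθ₃}=r₄ω₄e^{iθ₄}.
Eliminating the other unknown: ω₄ = r₂ω₂ sin(θ₂−θ₃) / [r₄ sin(θ₄−θ₃)].
Numerator sine = -0.40674; denominator sine = +0.87121.
Result = 0.1449·1.361·(-0.40674) / (0.5022·(+0.87121)) = -0.18338 rad/s; magnitude 0.18338 rad/s.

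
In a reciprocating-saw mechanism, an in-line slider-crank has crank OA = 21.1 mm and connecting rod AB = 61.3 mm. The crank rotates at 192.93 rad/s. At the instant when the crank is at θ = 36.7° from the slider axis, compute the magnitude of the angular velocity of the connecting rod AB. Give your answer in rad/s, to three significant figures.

ω = 192.9 rad/s
The rod makes angle φ with the slider axis where L sinφ = r sinθ; differentiating, L cosφ·φ̇ = r ω cosθ.
L cosφ = √(L² − r² sin²θ) = 0.059989 m.
|ω_rod| = r ω |cosθ| / √(L² − r² sin²θ) = 0.0211·192.9·0.80178/0.059989 = 54.408 rad/s.

54.4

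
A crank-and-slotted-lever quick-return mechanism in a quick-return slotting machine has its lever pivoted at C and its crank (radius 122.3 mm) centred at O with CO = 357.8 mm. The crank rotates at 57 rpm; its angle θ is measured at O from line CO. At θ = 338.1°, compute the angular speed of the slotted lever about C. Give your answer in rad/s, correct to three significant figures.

1.48

ω = 5.969 rad/s (from 57 rpm).
Crank pin A relative to C: A = (d + r cosθ, r sinθ); lever angle φ = atan2(r sinθ, d + r cosθ).
Differentiating tanφ: φ̇ = rω(d cosθ + r)/(d² + r² + 2dr cosθ).
d² + r² + 2dr cosθ = |CA|² = 0.22418 m²;  d cosθ + r = +0.45428 m.
|ω_lever| = |0.1223·5.969·+0.45428| / 0.22418 = 1.4793 rad/s.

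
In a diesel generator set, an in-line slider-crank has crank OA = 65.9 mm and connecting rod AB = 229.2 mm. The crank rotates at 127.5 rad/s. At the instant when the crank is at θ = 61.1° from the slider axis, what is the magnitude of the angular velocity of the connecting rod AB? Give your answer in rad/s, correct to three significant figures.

18.3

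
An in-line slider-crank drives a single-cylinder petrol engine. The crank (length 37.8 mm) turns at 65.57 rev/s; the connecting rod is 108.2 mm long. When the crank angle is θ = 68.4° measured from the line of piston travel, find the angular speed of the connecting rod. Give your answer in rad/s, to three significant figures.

56.0

ω = 412 rad/s (converted from 65.57 rev/s).
The rod makes angle φ with the slider axis where L sinφ = r sinθ; differentiating, L cosφ·φ̇ = r ω cosθ.
L cosφ = √(L² − r² sin²θ) = 0.10233 m.
|ω_rod| = r ω |cosθ| / √(L² − r² sin²θ) = 0.0378·412·0.36812/0.10233 = 56.022 rad/s.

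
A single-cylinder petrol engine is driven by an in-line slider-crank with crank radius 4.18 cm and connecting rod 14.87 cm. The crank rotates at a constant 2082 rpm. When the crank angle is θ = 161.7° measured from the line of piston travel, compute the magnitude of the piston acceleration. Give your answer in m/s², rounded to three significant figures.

1430

ω = 2π·2082/60 = 218 rad/s
x(θ) = r cosθ + √(L² − r² sin²θ); with ω constant, a = ω²·d²x/dθ².
d²x/dθ² = −r cosθ − r²(cos2θ)/√u − r⁴ sin²2θ/(4u^{3/2}),  u = L² − r² sin²θ = 0.0219394 m².
Substituting r = 0.0418 m, L = 0.1487 m, θ = 161.7°: d²x/dθ² = +0.030132 m.
a = ω²·d²x/dθ² = (218)²·(+0.030132) = +1432.4 m/s²;  |a| = 1432.4 m/s².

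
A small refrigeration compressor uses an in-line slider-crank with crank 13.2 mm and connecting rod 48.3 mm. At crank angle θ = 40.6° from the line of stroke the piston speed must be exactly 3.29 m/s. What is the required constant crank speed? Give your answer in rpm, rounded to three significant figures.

For an in-line slider-crank, |v_piston| = rω|sinθ|·[1 + r cosθ/√(L² − r² sin²θ)].
With r = 0.0132 m, L = 0.0483 m, θ = 40.6°: the bracketed kinematic factor |dx/dθ| = 0.010402 m.
ω = v/|dx/dθ| = 3.29/0.010402 = 316.3 rad/s.
N = 60ω/(2π) = 3020.4 rpm.

3020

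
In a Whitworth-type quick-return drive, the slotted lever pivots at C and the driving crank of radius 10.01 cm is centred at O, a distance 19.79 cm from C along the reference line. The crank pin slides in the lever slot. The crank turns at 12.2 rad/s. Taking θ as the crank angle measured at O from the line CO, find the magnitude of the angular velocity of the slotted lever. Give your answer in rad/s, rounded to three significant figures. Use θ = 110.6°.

ω = 12.2 rad/s
Crank pin A relative to C: A = (d + r cosθ, r sinθ); lever angle φ = atan2(r sinθ, d + r cosθ).
Differentiating tanφ: φ̇ = rω(d cosθ + r)/(d² + r² + 2dr cosθ).
d² + r² + 2dr cosθ = |CA|² = 0.0352446 m²;  d cosθ + r = +0.030471 m.
|ω_lever| = |0.1001·12.2·+0.030471| / 0.0352446 = 1.0558 rad/s.

1.06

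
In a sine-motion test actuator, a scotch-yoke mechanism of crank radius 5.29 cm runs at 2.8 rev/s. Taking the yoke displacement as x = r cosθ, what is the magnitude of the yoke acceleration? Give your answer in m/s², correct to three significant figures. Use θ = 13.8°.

ω = 17.59 rad/s (from 2.8 rev/s).
x = r cosθ ⇒ ẍ = −rω² cosθ (ω constant).
|a| = rω²|cosθ| = 0.0529·(17.59)²·|cos 13.8°| = 15.9 m/s².

15.9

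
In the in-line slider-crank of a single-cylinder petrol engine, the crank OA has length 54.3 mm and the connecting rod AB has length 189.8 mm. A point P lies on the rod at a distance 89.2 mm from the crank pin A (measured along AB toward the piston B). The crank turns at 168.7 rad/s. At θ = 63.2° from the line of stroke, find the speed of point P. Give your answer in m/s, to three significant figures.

ω = 168.7 rad/s.  Crank-pin speed |V_A| = rω = 9.1604 m/s, perpendicular to OA.
Rod angle: sinφ = −(r/L) sinθ ⇒ φ = -14.795°; ω_rod = −rω cosθ/√(L²−r²sin²θ) = -22.507 rad/s.
V_P = V_A + ω_rod × AP, with AP = 0.0892 m along the rod.
Components: V_Px = −rω sinθ − a·ω_rod·sinφ = -8.6891 m/s;  V_Py = rω cosθ + a·ω_rod·cosφ = +2.1891 m/s.
|V_P| = √(V_Px² + V_Py²) = 8.9606 m/s.

8.96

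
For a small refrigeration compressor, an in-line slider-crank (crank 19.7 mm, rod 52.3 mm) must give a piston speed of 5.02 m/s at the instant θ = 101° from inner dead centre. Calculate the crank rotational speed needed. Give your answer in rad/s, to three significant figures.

281

For an in-line slider-crank, |v_piston| = rω|sinθ|·[1 + r cosθ/√(L² − r² sin²θ)].
With r = 0.0197 m, L = 0.0523 m, θ = 101°: the bracketed kinematic factor |dx/dθ| = 0.017842 m.
ω = v/|dx/dθ| = 5.02/0.017842 = 281.36 rad/s.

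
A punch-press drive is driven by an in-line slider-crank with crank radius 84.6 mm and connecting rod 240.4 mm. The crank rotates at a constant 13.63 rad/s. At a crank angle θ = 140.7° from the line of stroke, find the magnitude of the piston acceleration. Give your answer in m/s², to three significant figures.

ω = 13.63 rad/s
x(θ) = r cosθ + √(L² − r² sin²θ); with ω constant, a = ω²·d²x/dθ².
d²x/dθ² = −r cosθ − r²(cos2θ)/√u − r⁴ sin²2θ/(4u^{3/2}),  u = L² − r² sin²θ = 0.0549209 m².
Substituting r = 0.0846 m, L = 0.2404 m, θ = 140.7°: d²x/dθ² = +0.058474 m.
a = ω²·d²x/dθ² = (13.63)²·(+0.058474) = +10.863 m/s²;  |a| = 10.863 m/s².

10.9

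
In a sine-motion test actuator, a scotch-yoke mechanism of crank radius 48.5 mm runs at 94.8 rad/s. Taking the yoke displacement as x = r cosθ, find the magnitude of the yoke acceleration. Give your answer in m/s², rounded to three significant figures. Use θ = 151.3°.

ω = 94.8 rad/s
x = r cosθ ⇒ ẍ = −rω² cosθ (ω constant).
|a| = rω²|cosθ| = 0.0485·(94.8)²·|cos 151.3°| = 382.32 m/s².

382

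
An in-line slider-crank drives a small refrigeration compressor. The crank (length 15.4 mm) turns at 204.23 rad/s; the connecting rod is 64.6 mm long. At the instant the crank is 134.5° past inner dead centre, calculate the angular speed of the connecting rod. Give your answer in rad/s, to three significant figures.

34.6

ω = 204.2 rad/s
The rod makes angle φ with the slider axis where L sinφ = r sinθ; differentiating, L cosφ·φ̇ = r ω cosθ.
L cosφ = √(L² − r² sin²θ) = 0.063659 m.
|ω_rod| = r ω |cosθ| / √(L² − r² sin²θ) = 0.0154·204.2·0.70091/0.063659 = 34.629 rad/s.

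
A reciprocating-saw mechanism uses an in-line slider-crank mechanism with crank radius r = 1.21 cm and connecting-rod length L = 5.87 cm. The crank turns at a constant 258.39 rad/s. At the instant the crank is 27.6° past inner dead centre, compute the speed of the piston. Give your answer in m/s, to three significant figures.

ω = 258.4 rad/s
For an in-line slider-crank, x = r cosθ + √(L² − r² sin²θ), so v = −rω sinθ·[1 + r cosθ/√(L² − r² sin²θ)].
With r = 0.0121 m, L = 0.0587 m, θ = 27.6°: √(L² − r² sin²θ) = 0.058432 m.
v = −0.0121·258.4·0.46330·[1 + 0.0121·0.88620/0.058432] = -1.7143 m/s.
|v| = 1.7143 m/s.

1.71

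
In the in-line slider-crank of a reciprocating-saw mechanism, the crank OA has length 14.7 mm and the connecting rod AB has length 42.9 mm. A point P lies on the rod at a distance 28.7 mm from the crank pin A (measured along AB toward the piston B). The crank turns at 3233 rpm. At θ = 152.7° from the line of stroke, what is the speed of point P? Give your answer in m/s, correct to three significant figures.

2.33

ω = 338.6 rad/s.  Crank-pin speed |V_A| = rω = 4.9768 m/s, perpendicular to OA.
Rod angle: sinφ = −(r/L) sinθ ⇒ φ = -9.042°; ω_rod = −rω cosθ/√(L²−r²sin²θ) = +104.39 rad/s.
V_P = V_A + ω_rod × AP, with AP = 0.0287 m along the rod.
Components: V_Px = −rω sinθ − a·ω_rod·sinφ = -1.8118 m/s;  V_Py = rω cosθ + a·ω_rod·cosφ = -1.4639 m/s.
|V_P| = √(V_Px² + V_Py²) = 2.3293 m/s.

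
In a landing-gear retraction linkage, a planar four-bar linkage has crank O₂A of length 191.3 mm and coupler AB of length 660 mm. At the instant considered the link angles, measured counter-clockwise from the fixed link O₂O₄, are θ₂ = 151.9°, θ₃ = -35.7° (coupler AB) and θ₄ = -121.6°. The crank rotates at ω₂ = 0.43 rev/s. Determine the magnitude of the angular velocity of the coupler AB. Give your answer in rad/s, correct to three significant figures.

ω₂ = 2.702 rad/s (from 0.43 rev/s).
Differentiating the loop-closure r₂e^{iθ₂}+r₃e^{iθ₃}=r₁+r₄e^{iθ₄} gives r₂ω₂e^{iθ₂}+r₃ω₃e^{iθ₃}=r₄ω₄e^{iθ₄}.
Eliminating the other unknown: ω₃ = r₂ω₂ sin(θ₄−θ₂) / [r₃ sin(θ₃−θ₄)].
Numerator sine = +0.99813; denominator sine = +0.99744.
Result = 0.1913·2.702·(+0.99813) / (0.66·(+0.99744)) = +0.78365 rad/s; magnitude 0.78365 rad/s.

0.784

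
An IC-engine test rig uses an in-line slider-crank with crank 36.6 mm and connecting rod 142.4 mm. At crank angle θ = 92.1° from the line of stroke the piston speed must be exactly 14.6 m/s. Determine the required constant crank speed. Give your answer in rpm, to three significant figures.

For an in-line slider-crank, |v_piston| = rω|sinθ|·[1 + r cosθ/√(L² − r² sin²θ)].
With r = 0.0366 m, L = 0.1424 m, θ = 92.1°: the bracketed kinematic factor |dx/dθ| = 0.036219 m.
ω = v/|dx/dθ| = 14.6/0.036219 = 403.1 rad/s.
N = 60ω/(2π) = 3849.4 rpm.

3850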